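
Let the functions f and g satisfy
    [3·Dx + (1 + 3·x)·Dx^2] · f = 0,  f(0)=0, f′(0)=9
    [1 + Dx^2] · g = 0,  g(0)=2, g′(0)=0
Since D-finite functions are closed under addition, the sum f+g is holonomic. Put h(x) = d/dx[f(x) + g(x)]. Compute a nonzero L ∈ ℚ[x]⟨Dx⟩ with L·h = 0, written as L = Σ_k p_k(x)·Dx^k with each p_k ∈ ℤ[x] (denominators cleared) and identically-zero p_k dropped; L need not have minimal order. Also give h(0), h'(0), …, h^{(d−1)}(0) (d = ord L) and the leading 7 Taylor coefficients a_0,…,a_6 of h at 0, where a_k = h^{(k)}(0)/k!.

L = (165 + 18·x + 27·x^2) + (19 + 63·x + 27·x^2 + 27·x^3)·Dx + (165 + 18·x + 27·x^2)·Dx^2 + (19 + 63·x + 27·x^2 + 27·x^3)·Dx^3  (order 3).
h: a_k = 9, -29, 81, -728/3, 729, -131221/60, 6561, …
ICs: h(0) = 9, h′(0) = -29, h′′(0) = 162.

f: a_k = 0, 9, -27/2, 27, -243/4, 729/5, -729/2, …
g: a_k = 2, 0, -1, 0, 1/12, 0, -1/360, …
Weyl lclm of L_f,L_g ⇒ L₀ (ord ≤ 4).
h₀' ⇒ L via d/dx closure of L₀.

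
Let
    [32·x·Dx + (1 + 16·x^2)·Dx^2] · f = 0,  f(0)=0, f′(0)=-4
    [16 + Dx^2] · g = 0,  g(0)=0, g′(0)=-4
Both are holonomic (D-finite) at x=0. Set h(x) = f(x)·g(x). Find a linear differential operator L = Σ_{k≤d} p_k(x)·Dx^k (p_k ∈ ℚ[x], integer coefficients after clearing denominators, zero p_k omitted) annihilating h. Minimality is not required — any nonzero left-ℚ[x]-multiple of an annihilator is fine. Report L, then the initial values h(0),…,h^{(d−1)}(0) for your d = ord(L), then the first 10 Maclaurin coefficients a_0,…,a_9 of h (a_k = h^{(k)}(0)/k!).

L = (1280 + 53248·x^2 + 360448·x^4 + 2097152·x^6 + 8388608·x^8) + (1536·x + 40960·x^3 + 393216·x^5 + 2097152·x^7)·Dx + (96 + 4096·x^2 + 36864·x^4 + 262144·x^6 + 1048576·x^8)·Dx^2 + (96·x + 2560·x^3 + 24576·x^5 + 131072·x^7)·Dx^3 + (1 + 48·x^2 + 896·x^4 + 8192·x^6 + 32768·x^8)·Dx^4  (order 4).
h: a_k = 0, 0, 16, 0, -128, 0, 9728/9, 0, -176128/15, 0, …
ICs: h(0) = 0, h′(0) = 0, h′′(0) = 32, h′′′(0) = 0.

f: a_k = 0, -4, 0, 64/3, 0, -1024/5, 0, 16384/7, 0, -262144/9, …
g: a_k = 0, -4, 0, 32/3, 0, -128/15, 0, 1024/315, 0, -2048/2835, …
h₀=f·g: eliminate ⇒ L₀, order ≤ 2·2.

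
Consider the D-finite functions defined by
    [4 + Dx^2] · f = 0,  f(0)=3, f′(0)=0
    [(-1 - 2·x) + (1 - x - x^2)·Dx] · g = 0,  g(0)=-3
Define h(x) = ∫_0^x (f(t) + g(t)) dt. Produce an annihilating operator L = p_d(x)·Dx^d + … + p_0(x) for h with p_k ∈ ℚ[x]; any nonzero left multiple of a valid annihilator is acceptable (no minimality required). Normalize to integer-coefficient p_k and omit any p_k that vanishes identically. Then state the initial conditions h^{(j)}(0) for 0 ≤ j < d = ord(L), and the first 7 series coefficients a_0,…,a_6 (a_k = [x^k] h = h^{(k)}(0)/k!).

L = (-44 - 96·x - 32·x^2 - 48·x^3 - 40·x^4 - 16·x^5)·Dx + (16 - 20·x - 8·x^2 + 16·x^3 - 12·x^4 - 24·x^5 - 8·x^6)·Dx^2 + (-11 - 24·x - 8·x^2 - 12·x^3 - 10·x^4 - 4·x^5)·Dx^3 + (4 - 5·x - 2·x^2 + 4·x^3 - 3·x^4 - 6·x^5 - 2·x^6)·Dx^4  (order 4).
h: a_k = 0, 0, -3/2, -4, -9/4, -13/5, -4, …
ICs: h(0) = 0, h′(0) = 0, h′′(0) = -3, h′′′(0) = -24.

f: a_k = 3, 0, -6, 0, 2, 0, -4/15, …
g: a_k = -3, -3, -6, -9, -15, -24, -39, …
f+g: L₀ = lclm(L_f,L_g), ord ≤ 2+1.
h=∫h₀ ⇒ L = L₀·Dx.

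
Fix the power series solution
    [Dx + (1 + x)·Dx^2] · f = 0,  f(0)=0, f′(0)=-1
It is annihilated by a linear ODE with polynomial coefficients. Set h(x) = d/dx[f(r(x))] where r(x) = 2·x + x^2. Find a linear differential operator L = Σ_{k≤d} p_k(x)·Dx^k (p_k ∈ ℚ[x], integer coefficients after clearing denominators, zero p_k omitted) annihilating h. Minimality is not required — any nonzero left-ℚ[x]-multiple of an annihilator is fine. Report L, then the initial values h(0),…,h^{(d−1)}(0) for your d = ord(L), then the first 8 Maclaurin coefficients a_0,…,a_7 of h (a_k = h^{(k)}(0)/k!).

f: a_k = 0, -1, 1/2, -1/3, 1/4, -1/5, 1/6, -1/7, …
f∘r: x↦r, Dx↦Dx/r' in L_f ⇒ L₀.
Differentiate: ansatz ord ≤ ord L₀ ⇒ L.
L = 1 + (1 + x)·Dx  (order 1).
h: a_k = -2, 2, -2, 2, -2, 2, -2, 2, …
ICs: h(0) = -2.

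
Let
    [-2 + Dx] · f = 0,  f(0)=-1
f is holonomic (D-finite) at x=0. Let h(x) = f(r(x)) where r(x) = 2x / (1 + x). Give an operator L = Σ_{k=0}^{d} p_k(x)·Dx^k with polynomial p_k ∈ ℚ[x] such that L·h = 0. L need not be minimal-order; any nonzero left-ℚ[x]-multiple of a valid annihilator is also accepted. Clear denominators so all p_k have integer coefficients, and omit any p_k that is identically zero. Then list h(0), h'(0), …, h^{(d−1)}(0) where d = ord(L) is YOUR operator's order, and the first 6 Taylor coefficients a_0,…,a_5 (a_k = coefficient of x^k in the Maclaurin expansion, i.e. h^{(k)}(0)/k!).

L = -4 + (1 + 2·x + x^2)·Dx  (order 1).
h: a_k = -1, -4, -4, 4/3, 4/3, -28/15, …
ICs: h(0) = -1.

f: a_k = -1, -2, -2, -4/3, -2/3, -4/15, …
Substitute x→r, Dx→(1/r')Dx; clear ⇒ L₀.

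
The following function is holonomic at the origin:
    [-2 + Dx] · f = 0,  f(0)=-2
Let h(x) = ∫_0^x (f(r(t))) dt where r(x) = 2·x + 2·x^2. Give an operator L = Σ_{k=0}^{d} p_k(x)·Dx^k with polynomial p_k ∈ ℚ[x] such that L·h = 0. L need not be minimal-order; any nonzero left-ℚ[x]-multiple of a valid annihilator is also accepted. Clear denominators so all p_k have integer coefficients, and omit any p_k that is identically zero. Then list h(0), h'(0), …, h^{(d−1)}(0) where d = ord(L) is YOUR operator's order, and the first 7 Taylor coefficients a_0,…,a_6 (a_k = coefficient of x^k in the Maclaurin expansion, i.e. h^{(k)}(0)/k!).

L = (-4 - 8·x)·Dx + Dx^2  (order 2).
h: a_k = 0, -2, -4, -8, -40/3, -304/15, -416/15, …
ICs: h(0) = 0, h′(0) = -2.

f: a_k = -2, -4, -4, -8/3, -4/3, -8/15, -8/45, …
Change of var in L_f (x↦r) gives L₀.
Integrate: L := L₀·Dx.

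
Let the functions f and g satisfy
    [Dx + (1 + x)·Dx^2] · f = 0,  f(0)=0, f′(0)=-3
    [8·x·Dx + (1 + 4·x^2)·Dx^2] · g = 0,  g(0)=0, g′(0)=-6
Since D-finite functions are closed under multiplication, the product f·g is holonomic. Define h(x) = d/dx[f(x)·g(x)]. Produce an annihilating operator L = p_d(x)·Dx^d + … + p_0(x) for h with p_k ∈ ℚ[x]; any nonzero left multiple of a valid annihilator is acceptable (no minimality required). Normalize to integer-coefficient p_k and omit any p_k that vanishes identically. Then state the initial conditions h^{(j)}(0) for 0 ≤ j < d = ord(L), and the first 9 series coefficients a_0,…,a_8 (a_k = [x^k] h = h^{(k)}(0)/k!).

f: a_k = 0, -3, 3/2, -1, 3/4, -3/5, 1/2, -3/7, 3/8, …
g: a_k = 0, -6, 0, 8, 0, -96/5, 0, 384/7, 0, …
h₀=f·g: eliminate ⇒ L₀, order ≤ 2·2.
h=h₀': d/dx-closure on L₀ ⇒ L.
L = (288 + 560·x + 3584·x^2 + 8640·x^3 + 7680·x^4 + 3328·x^5 + 1024·x^7) + (258 + 1840·x + 6992·x^2 + 19264·x^3 + 29440·x^4 + 23808·x^5 + 8960·x^6 + 3072·x^7 + 3584·x^8)·Dx + (36 + 628·x + 2496·x^2 + 6192·x^3 + 12288·x^4 + 15936·x^5 + 12288·x^6 + 5376·x^7 + 3072·x^8 + 2048·x^9)·Dx^2 + (17 + 66·x + 241·x^2 + 608·x^3 + 1152·x^4 + 1728·x^5 + 2016·x^6 + 1536·x^7 + 768·x^8 + 512·x^9 + 256·x^10)·Dx^3  (order 3).
h: a_k = 0, 36, -27, -72, 75/2, 1596/5, -903/5, -5904/5, 87741/140, …
ICs: h(0) = 0, h′(0) = 36, h′′(0) = -54.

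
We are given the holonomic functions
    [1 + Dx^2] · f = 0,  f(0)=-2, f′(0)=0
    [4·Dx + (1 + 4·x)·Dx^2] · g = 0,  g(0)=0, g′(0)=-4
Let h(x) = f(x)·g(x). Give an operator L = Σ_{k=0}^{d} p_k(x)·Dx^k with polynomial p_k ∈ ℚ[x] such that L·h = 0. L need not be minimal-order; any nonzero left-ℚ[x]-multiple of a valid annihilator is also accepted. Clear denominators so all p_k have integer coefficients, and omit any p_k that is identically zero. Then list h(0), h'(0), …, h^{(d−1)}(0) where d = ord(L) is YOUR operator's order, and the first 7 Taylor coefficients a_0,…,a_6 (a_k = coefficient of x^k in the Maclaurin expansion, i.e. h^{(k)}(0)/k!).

f: a_k = -2, 0, 1, 0, -1/12, 0, 1/360, …
g: a_k = 0, -4, 8, -64/3, 64, -1024/5, 2048/3, …
Sym-product of L_f,L_g gives L₀ (≤ ord 4).
L = (-147 - 144·x - 224·x^2 + 256·x^3 + 256·x^4) + (-56 - 160·x + 384·x^2 + 512·x^3)·Dx + (-150 - 160·x - 192·x^2 + 512·x^3 + 512·x^4)·Dx^2 + (-56 - 160·x + 384·x^2 + 512·x^3)·Dx^3 + (-3 - 16·x + 32·x^2 + 256·x^3 + 256·x^4)·Dx^4  (order 4).
h: a_k = 0, 8, -16, 116/3, -120, 1943/5, -1302, …
ICs: h(0) = 0, h′(0) = 8, h′′(0) = -32, h′′′(0) = 232.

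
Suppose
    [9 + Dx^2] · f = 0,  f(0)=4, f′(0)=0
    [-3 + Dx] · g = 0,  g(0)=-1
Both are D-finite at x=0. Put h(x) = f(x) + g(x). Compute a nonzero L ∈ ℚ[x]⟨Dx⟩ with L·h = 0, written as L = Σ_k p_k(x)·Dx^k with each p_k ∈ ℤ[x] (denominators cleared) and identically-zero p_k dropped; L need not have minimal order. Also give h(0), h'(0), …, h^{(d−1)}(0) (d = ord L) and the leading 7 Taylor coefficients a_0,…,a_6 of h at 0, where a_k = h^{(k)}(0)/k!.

f: a_k = 4, 0, -18, 0, 27/2, 0, -81/20, …
g: a_k = -1, -3, -9/2, -9/2, -27/8, -81/40, -81/80, …
h₀=f+g: left-lcm gives L₀, ord ≤ 3.
L = -27 + 9·Dx - 3·Dx^2 + Dx^3  (order 3).
h: a_k = 3, -3, -45/2, -9/2, 81/8, -81/40, -81/16, …
ICs: h(0) = 3, h′(0) = -3, h′′(0) = -45.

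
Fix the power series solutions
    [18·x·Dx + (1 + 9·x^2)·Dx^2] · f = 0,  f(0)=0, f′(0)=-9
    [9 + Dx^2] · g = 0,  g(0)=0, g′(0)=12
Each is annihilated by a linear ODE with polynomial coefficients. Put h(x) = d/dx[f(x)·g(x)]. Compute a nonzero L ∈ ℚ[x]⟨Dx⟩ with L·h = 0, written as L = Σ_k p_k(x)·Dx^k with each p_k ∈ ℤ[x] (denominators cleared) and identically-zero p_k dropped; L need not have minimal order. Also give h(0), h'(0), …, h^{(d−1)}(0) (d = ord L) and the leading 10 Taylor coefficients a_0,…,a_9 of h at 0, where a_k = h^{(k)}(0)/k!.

L = (8910 + 214326·x^2 + 3024621·x^4 + 5668704·x^6 + 6377292·x^8 + 9565938·x^10 + 43046721·x^12) + (5508·x + 207036·x^3 + 1837080·x^5 + 4723920·x^7 + 10628820·x^9 + 19131876·x^11)·Dx + (1080 + 27540·x^2 + 389286·x^4 + 971028·x^6 + 1889568·x^8 + 4251528·x^10 + 9565938·x^12)·Dx^2 + (612·x + 23004·x^3 + 204120·x^5 + 524880·x^7 + 1180980·x^9 + 2125764·x^11)·Dx^3 + (10 + 414·x^2 + 5913·x^4 + 37908·x^6 + 131220·x^8 + 354294·x^10 + 531441·x^12)·Dx^4  (order 4).
h: a_k = 0, -216, 0, 1944, 0, -13851, 0, 564246/5, 0, -542264463/560, …
ICs: h(0) = 0, h′(0) = -216, h′′(0) = 0, h′′′(0) = 11664.

f: a_k = 0, -9, 0, 27, 0, -729/5, 0, 6561/7, 0, -6561, …
g: a_k = 0, 12, 0, -18, 0, 81/10, 0, -243/140, 0, 243/1120, …
Sym-product of L_f,L_g gives L₀ (≤ ord 4).
Derive L from L₀ (diff closure).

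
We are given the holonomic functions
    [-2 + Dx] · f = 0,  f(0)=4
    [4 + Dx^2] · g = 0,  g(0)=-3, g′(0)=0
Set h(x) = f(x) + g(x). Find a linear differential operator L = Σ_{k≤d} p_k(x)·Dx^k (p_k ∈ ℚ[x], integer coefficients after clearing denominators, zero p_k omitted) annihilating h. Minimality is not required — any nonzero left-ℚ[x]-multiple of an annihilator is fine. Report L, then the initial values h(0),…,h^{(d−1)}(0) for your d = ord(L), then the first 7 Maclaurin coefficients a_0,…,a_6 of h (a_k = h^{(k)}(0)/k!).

L = -8 + 4·Dx - 2·Dx^2 + Dx^3  (order 3).
h: a_k = 1, 8, 14, 16/3, 2/3, 16/15, 28/45, …
ICs: h(0) = 1, h′(0) = 8, h′′(0) = 28.

f: a_k = 4, 8, 8, 16/3, 8/3, 16/15, 16/45, …
g: a_k = -3, 0, 6, 0, -2, 0, 4/15, …
Sum ⇒ L₀ = lclm(L_f,L_g) in ℚ(x)⟨Dx⟩.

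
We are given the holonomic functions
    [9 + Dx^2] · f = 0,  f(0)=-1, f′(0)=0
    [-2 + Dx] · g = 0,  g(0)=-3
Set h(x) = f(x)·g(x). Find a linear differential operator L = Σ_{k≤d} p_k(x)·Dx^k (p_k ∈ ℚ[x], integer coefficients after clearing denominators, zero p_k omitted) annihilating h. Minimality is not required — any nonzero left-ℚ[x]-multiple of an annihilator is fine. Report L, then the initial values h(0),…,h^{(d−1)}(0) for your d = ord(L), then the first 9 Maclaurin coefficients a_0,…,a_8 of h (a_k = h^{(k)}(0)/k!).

L = 13 - 4·Dx + Dx^2  (order 2).
h: a_k = 3, 6, -15/2, -23, -119/8, 61/20, 407/48, 3277/840, -239/13440, …
ICs: h(0) = 3, h′(0) = 6.

f: a_k = -1, 0, 9/2, 0, -27/8, 0, 81/80, 0, -729/4480, …
g: a_k = -3, -6, -6, -4, -2, -4/5, -4/15, -8/105, -2/105, …
h₀=f·g: eliminate ⇒ L₀, order ≤ 2·1.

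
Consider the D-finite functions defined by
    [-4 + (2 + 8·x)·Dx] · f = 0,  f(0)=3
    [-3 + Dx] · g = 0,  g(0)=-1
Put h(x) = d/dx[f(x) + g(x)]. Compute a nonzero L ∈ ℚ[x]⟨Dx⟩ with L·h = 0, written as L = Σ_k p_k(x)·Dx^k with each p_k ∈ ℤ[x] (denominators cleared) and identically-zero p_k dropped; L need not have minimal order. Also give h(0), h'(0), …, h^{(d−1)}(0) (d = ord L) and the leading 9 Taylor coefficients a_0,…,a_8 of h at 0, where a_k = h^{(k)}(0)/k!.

f: a_k = 3, 6, -6, 12, -30, 84, -252, 792, -2574, …
g: a_k = -1, -3, -9/2, -9/2, -27/8, -81/40, -81/80, -243/560, -729/4480, …
h₀=f+g: left-lcm gives L₀, ord ≤ 2.
Differentiate: ansatz ord ≤ ord L₀ ⇒ L.
L = (-54 - 72·x) + (3 - 72·x - 144·x^2)·Dx + (5 + 32·x + 48·x^2)·Dx^2  (order 2).
h: a_k = 3, -21, 45/2, -267/2, 3279/8, -60723/40, 443277/80, -11532249/560, 345943413/4480, …
ICs: h(0) = 3, h′(0) = -21.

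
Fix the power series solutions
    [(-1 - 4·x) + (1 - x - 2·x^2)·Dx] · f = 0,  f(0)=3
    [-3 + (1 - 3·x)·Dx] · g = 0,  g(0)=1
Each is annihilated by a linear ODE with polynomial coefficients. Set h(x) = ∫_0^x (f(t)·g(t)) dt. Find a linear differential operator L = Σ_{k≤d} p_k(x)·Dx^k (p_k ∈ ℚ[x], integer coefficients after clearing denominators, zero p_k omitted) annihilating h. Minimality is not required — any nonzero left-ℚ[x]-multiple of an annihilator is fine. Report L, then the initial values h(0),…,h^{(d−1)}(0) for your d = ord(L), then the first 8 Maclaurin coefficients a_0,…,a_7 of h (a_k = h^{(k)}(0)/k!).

L = (-4 + 2·x + 18·x^2)·Dx + (1 - 4·x + x^2 + 6·x^3)·Dx^2  (order 2).
h: a_k = 0, 3, 6, 15, 75/2, 483/5, 252, 4665/7, …
ICs: h(0) = 0, h′(0) = 3.

f: a_k = 3, 3, 9, 15, 33, 63, 129, 255, …
g: a_k = 1, 3, 9, 27, 81, 243, 729, 2187, …
Sym-product of L_f,L_g gives L₀ (≤ ord 1).
h=∫₀ˣh₀: take L = L₀·Dx.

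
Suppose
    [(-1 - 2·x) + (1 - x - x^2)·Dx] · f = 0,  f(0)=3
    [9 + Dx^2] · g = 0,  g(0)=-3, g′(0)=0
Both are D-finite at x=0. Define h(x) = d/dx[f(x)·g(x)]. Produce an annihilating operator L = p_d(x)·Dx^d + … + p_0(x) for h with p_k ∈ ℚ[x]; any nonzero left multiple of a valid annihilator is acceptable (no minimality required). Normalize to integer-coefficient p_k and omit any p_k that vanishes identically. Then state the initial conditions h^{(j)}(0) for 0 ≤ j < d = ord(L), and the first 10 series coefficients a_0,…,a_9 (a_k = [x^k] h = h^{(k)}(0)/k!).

f: a_k = 3, 3, 6, 9, 15, 24, 39, 63, 102, 165, …
g: a_k = -3, 0, 27/2, 0, -81/8, 0, 243/80, 0, -2187/4480, 0, …
Product ⇒ symmetric product L₀, ord ≤ 2.
Derive L from L₀ (diff closure).
L = (3 - 162·x - 81·x^2 + 162·x^3 + 81·x^4) + (-12 - 6·x + 54·x^2 + 36·x^3)·Dx + (7 - 16·x - 7·x^2 + 18·x^3 + 9·x^4)·Dx^2  (order 2).
h: a_k = -9, 45, 81/2, 45/2, 765/8, 8127/40, 29673/80, 382527/560, 5579199/4480, 10030941/4480, …
ICs: h(0) = -9, h′(0) = 45.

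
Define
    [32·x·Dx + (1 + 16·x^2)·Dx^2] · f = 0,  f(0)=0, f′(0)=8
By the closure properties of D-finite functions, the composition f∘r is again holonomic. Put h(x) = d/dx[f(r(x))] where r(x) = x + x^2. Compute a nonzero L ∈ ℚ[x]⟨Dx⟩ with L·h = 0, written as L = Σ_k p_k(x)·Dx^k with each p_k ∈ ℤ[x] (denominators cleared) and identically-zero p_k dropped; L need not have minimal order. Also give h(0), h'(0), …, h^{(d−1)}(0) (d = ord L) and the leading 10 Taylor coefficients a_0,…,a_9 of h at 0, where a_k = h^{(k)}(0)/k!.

L = (-2 + 32·x + 128·x^2 + 192·x^3 + 96·x^4) + (1 + 2·x + 16·x^2 + 64·x^3 + 80·x^4 + 32·x^5)·Dx  (order 1).
h: a_k = 8, 16, -128, -512, 1408, 12032, -4096, -229376, -342016, 3608576, …
ICs: h(0) = 8.

f: a_k = 0, 8, 0, -128/3, 0, 2048/5, 0, -32768/7, 0, 524288/9, …
L₀ from L_f via x↦r, Dx↦r'^{-1}Dx.
Derive L from L₀ (diff closure).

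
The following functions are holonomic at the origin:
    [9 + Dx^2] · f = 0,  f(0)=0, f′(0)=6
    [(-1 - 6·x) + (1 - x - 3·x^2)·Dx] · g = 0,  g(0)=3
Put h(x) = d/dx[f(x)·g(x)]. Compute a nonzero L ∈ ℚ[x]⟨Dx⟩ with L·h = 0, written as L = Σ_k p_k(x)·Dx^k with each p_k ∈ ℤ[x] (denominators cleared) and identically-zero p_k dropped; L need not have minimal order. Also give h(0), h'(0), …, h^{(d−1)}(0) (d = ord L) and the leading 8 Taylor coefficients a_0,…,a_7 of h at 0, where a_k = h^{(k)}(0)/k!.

f: a_k = 0, 6, 0, -9, 0, 81/20, 0, -243/280, …
g: a_k = 3, 3, 12, 21, 57, 120, 291, 651, …
L₀ := L_f ⊗_s L_g (sym. prod.), ord ≤ 2.
h₀' ⇒ L via d/dx closure of L₀.
L = (-15 - 54·x - 135·x^2 + 162·x^3 + 243·x^4) + (6·x + 54·x^2 + 108·x^3)·Dx + (1 - 4·x - 9·x^2 + 18·x^3 + 27·x^4)·Dx^2  (order 2).
h: a_k = 18, 36, 135, 396, 4923/4, 32589/10, 358119/40, 162873/7, …
ICs: h(0) = 18, h′(0) = 36.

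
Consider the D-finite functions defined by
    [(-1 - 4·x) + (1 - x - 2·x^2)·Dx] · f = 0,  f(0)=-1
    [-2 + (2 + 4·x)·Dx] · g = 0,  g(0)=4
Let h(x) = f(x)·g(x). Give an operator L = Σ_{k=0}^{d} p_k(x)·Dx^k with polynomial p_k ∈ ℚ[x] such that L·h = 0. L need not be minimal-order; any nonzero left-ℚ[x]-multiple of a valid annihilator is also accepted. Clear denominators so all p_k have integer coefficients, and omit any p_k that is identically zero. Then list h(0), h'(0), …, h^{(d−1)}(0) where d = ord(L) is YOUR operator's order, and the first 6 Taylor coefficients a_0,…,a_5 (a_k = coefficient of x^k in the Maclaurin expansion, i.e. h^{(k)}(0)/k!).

L = (2 + 5·x + 6·x^2) + (-1 - x + 4·x^2 + 4·x^3)·Dx  (order 1).
h: a_k = -4, -8, -14, -32, -115/2, -125, …
ICs: h(0) = -4.

f: a_k = -1, -1, -3, -5, -11, -21, …
g: a_k = 4, 4, -2, 2, -5/2, 7/2, …
L₀ := L_f ⊗_s L_g (sym. prod.), ord ≤ 1.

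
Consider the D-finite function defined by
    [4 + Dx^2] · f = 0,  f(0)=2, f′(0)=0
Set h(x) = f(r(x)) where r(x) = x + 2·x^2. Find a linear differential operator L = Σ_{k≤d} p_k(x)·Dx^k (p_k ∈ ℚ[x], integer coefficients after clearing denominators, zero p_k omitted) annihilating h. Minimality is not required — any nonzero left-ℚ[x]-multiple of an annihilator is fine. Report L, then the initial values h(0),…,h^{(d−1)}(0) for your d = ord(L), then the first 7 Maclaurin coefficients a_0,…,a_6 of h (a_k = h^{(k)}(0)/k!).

L = (4 + 48·x + 192·x^2 + 256·x^3) - 4·Dx + (1 + 4·x)·Dx^2  (order 2).
h: a_k = 2, 0, -4, -16, -44/3, 32/3, 1432/45, …
ICs: h(0) = 2, h′(0) = 0.

f: a_k = 2, 0, -4, 0, 4/3, 0, -8/45, …
L₀ from L_f via x↦r, Dx↦r'^{-1}Dx.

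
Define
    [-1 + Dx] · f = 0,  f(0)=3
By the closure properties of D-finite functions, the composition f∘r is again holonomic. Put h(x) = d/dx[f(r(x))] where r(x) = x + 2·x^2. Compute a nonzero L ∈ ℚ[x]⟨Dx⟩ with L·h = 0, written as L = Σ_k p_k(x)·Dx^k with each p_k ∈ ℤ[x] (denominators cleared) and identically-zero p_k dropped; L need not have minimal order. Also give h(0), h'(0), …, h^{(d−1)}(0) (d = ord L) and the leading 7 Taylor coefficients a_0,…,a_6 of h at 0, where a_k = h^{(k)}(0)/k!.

L = (5 + 8·x + 16·x^2) + (-1 - 4·x)·Dx  (order 1).
h: a_k = 3, 15, 39/2, 73/2, 281/8, 1741/40, 1697/48, …
ICs: h(0) = 3.

f: a_k = 3, 3, 3/2, 1/2, 1/8, 1/40, 1/240, …
Change of var in L_f (x↦r) gives L₀.
Derive L from L₀ (diff closure).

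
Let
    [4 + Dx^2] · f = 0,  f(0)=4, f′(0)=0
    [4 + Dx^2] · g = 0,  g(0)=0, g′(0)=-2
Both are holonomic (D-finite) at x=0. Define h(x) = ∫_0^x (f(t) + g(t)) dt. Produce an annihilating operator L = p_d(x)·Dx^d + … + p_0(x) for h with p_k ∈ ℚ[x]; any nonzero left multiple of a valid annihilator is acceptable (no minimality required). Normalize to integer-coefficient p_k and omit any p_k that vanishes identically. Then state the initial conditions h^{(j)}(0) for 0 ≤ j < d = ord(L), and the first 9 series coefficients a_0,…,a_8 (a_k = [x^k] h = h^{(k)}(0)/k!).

L = 4·Dx + Dx^3  (order 3).
h: a_k = 0, 4, -1, -8/3, 1/3, 8/15, -2/45, -16/315, 1/315, …
ICs: h(0) = 0, h′(0) = 4, h′′(0) = -2.

f: a_k = 4, 0, -8, 0, 8/3, 0, -16/45, 0, 8/315, …
g: a_k = 0, -2, 0, 4/3, 0, -4/15, 0, 8/315, 0, …
f+g: L₀ = lclm(L_f,L_g), ord ≤ 2+2.
h=∫₀ˣh₀: take L = L₀·Dx.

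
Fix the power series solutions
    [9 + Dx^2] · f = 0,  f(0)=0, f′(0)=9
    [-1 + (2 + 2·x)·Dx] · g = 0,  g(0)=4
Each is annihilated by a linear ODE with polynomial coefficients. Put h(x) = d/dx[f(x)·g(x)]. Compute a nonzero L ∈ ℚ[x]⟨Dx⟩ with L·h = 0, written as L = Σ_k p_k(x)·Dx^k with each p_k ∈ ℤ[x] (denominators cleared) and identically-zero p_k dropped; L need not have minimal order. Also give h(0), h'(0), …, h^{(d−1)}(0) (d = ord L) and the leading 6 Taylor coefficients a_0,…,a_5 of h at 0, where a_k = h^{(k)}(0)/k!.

f: a_k = 0, 9, 0, -27/2, 0, 243/40, …
g: a_k = 4, 2, -1/2, 1/4, -5/32, 7/64, …
f·g: L₀ = L_f ⊗_s L_g, ord ≤ 2·1.
Differentiate: ansatz ord ≤ ord L₀ ⇒ L.
L = (551 + 1968·x + 2712·x^2 + 1728·x^3 + 432·x^4) + (-44 - 140·x - 144·x^2 - 48·x^3)·Dx + (52 + 200·x + 292·x^2 + 192·x^3 + 48·x^4)·Dx^2  (order 2).
h: a_k = 36, 36, -351/2, -99, 4743/32, 9369/160, …
ICs: h(0) = 36, h′(0) = 36.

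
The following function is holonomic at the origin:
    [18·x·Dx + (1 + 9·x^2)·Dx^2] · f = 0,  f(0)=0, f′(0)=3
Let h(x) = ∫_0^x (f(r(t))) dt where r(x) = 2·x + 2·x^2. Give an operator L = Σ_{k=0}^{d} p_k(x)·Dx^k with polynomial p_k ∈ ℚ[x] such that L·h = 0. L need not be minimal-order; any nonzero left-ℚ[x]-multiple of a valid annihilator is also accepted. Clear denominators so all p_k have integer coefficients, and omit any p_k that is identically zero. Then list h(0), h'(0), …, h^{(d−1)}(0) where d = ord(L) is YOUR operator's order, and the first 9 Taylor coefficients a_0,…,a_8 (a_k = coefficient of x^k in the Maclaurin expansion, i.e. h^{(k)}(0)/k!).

L = (-2 + 72·x + 288·x^2 + 432·x^3 + 216·x^4)·Dx^2 + (1 + 2·x + 36·x^2 + 144·x^3 + 180·x^4 + 72·x^5)·Dx^3  (order 3).
h: a_k = 0, 0, 3, 2, -18, -216/5, 1116/5, 7704/7, -21384/7, …
ICs: h(0) = 0, h′(0) = 0, h′′(0) = 6.

f: a_k = 0, 3, 0, -9, 0, 243/5, 0, -2187/7, 0, …
f∘r: x↦r, Dx↦Dx/r' in L_f ⇒ L₀.
h=∫h₀ ⇒ L = L₀·Dx.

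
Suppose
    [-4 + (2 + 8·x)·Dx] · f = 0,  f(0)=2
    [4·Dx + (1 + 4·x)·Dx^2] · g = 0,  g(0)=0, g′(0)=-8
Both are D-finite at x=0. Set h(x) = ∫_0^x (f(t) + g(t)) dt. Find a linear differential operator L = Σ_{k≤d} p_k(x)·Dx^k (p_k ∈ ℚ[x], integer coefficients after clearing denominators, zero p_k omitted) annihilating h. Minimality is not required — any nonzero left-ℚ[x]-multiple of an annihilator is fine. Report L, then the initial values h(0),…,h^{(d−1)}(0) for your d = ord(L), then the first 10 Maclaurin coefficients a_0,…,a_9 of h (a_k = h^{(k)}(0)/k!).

L = 8·Dx^2 + (10 + 40·x)·Dx^3 + (1 + 8·x + 16·x^2)·Dx^4  (order 4).
h: a_k = 0, 2, -2, 4, -26/3, 108/5, -884/15, 3592/21, -3634/7, 14668/9, …
ICs: h(0) = 0, h′(0) = 2, h′′(0) = -4, h′′′(0) = 24.

f: a_k = 2, 4, -4, 8, -20, 56, -168, 528, -1716, 5720, …
g: a_k = 0, -8, 16, -128/3, 128, -2048/5, 4096/3, -32768/7, 16384, -524288/9, …
Weyl lclm of L_f,L_g ⇒ L₀ (ord ≤ 3).
Integrate: L := L₀·Dx.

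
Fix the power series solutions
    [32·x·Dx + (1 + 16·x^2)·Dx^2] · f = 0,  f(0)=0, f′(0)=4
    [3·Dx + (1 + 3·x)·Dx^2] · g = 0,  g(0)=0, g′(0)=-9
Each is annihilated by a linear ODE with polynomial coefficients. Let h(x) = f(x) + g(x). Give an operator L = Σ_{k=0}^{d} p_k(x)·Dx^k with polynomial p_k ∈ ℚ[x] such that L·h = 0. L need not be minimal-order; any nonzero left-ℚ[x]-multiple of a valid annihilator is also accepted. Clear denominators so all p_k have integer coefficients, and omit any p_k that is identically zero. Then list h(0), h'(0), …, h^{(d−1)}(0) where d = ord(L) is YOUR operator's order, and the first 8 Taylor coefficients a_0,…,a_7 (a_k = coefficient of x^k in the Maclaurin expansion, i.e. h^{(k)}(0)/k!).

f: a_k = 0, 4, 0, -64/3, 0, 1024/5, 0, -16384/7, …
g: a_k = 0, -9, 27/2, -27, 243/4, -729/5, 729/2, -6561/7, …
Weyl lclm of L_f,L_g ⇒ L₀ (ord ≤ 4).
L = (-96 - 864·x + 4608·x^2 + 4608·x^3)·Dx + (-50 - 192·x + 672·x^2 + 9216·x^3 + 9216·x^4)·Dx^2 + (-3 + 23·x + 96·x^2 + 512·x^3 + 2304·x^4 + 2304·x^5)·Dx^3  (order 3).
h: a_k = 0, -5, 27/2, -145/3, 243/4, 59, 729/2, -22945/7, …
ICs: h(0) = 0, h′(0) = -5, h′′(0) = 27.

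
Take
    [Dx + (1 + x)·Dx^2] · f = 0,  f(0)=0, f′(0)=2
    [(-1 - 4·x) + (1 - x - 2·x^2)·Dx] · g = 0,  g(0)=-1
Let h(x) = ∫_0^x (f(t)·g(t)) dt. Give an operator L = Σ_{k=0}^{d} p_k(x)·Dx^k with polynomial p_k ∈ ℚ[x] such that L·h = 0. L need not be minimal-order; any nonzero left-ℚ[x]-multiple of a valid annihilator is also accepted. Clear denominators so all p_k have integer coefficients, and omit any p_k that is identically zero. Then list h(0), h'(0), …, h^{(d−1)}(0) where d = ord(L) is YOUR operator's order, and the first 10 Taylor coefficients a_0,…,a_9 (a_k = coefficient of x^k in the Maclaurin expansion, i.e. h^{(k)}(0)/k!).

f: a_k = 0, 2, -1, 2/3, -1/2, 2/5, -1/3, 2/7, -1/4, 2/9, …
g: a_k = -1, -1, -3, -5, -11, -21, -43, -85, -171, -341, …
h₀=f·g: eliminate ⇒ L₀, order ≤ 2·1.
Integrate: L := L₀·Dx.
L = (5 + 8·x)·Dx + (1 + 11·x + 10·x^2)·Dx^2 + (-1 + 3·x^2 + 2·x^3)·Dx^3  (order 3).
h: a_k = 0, 0, -1, -1/3, -17/12, -43/30, -63/20, -47/10, -4969/560, -3823/252, …
ICs: h(0) = 0, h′(0) = 0, h′′(0) = -2.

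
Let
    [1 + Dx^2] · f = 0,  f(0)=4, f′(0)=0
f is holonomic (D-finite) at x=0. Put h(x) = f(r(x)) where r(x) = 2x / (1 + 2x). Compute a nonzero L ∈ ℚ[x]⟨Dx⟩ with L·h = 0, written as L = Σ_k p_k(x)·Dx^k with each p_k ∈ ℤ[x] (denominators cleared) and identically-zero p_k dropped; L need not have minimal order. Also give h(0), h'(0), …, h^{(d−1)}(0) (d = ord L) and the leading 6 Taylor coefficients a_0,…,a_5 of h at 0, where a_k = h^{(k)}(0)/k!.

f: a_k = 4, 0, -2, 0, 1/6, 0, …
L₀ from L_f via x↦r, Dx↦r'^{-1}Dx.
L = 4 + (4 + 24·x + 48·x^2 + 32·x^3)·Dx + (1 + 8·x + 24·x^2 + 32·x^3 + 16·x^4)·Dx^2  (order 2).
h: a_k = 4, 0, -8, 32, -280/3, 704/3, …
ICs: h(0) = 4, h′(0) = 0.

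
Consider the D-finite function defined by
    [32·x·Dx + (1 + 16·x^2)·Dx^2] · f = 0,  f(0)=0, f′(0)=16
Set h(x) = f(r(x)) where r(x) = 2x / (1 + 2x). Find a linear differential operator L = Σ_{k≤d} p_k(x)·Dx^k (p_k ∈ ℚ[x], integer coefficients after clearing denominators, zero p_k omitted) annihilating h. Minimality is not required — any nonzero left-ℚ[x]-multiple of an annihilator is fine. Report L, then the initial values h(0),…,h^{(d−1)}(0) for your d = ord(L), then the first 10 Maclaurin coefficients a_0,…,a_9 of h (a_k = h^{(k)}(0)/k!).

L = (4 + 136·x)·Dx + (1 + 4·x + 68·x^2)·Dx^2  (order 2).
h: a_k = 0, 32, -64, -1664/3, 3840, 51712/5, -625664/3, 1488896/7, 9891840, -417783808/9, …
ICs: h(0) = 0, h′(0) = 32.

f: a_k = 0, 16, 0, -256/3, 0, 4096/5, 0, -65536/7, 0, 1048576/9, …
L₀ from L_f via x↦r, Dx↦r'^{-1}Dx.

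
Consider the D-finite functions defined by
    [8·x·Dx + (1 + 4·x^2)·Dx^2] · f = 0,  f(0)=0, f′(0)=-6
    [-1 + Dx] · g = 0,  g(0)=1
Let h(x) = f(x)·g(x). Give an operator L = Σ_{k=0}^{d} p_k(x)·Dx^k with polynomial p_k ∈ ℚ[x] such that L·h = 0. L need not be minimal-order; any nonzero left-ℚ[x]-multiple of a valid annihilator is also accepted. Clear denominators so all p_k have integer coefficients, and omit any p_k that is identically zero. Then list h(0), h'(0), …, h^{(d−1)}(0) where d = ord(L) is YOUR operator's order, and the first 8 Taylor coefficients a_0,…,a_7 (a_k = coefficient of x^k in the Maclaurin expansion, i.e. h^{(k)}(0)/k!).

L = (1 - 8·x + 4·x^2) + (-2 + 8·x - 8·x^2)·Dx + (1 + 4·x^2)·Dx^2  (order 2).
h: a_k = 0, -6, -6, 5, 7, -309/20, -215/12, 12763/280, …
ICs: h(0) = 0, h′(0) = -6.

f: a_k = 0, -6, 0, 8, 0, -96/5, 0, 384/7, …
g: a_k = 1, 1, 1/2, 1/6, 1/24, 1/120, 1/720, 1/5040, …
Sym-product of L_f,L_g gives L₀ (≤ ord 2).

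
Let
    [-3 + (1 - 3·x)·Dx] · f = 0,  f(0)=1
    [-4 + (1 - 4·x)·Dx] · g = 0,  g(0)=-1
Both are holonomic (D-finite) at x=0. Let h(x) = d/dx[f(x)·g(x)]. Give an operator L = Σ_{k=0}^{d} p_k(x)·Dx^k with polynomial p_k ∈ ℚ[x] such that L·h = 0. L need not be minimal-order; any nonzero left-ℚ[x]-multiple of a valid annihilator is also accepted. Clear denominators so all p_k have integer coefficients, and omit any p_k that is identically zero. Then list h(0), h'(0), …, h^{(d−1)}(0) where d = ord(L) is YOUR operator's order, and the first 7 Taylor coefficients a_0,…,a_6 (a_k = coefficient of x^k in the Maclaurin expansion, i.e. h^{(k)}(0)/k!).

f: a_k = 1, 3, 9, 27, 81, 243, 729, …
g: a_k = -1, -4, -16, -64, -256, -1024, -4096, …
Product ⇒ symmetric product L₀, ord ≤ 1.
Derive L from L₀ (diff closure).
L = (74 - 504·x + 864·x^2) + (-7 + 73·x - 252·x^2 + 288·x^3)·Dx  (order 1).
h: a_k = -7, -74, -525, -3124, -16835, -85182, -412825, …
ICs: h(0) = -7.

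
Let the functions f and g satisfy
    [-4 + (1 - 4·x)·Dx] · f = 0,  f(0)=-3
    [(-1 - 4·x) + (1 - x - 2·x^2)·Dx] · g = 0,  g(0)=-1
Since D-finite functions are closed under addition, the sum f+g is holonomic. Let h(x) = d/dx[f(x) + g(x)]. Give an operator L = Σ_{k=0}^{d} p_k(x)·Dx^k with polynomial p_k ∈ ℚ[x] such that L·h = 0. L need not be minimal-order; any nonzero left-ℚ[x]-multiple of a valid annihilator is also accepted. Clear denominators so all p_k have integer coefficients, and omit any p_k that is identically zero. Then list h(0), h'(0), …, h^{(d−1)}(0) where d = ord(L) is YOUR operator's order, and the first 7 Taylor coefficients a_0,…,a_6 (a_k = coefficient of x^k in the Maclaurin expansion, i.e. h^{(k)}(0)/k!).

L = (168 + 192·x + 1728·x^2 - 768·x^3 + 768·x^4) + (-33 - 144·x + 264·x^2 + 1056·x^3 - 576·x^4 + 768·x^5)·Dx + (1 + 13·x - 100·x^2 + 120·x^3 + 40·x^4 - 64·x^5 + 128·x^6)·Dx^2  (order 2).
h: a_k = -13, -102, -591, -3116, -15465, -73986, -344659, …
ICs: h(0) = -13, h′(0) = -102.

f: a_k = -3, -12, -48, -192, -768, -3072, -12288, …
g: a_k = -1, -1, -3, -5, -11, -21, -43, …
Weyl lclm of L_f,L_g ⇒ L₀ (ord ≤ 2).
Differentiate: ansatz ord ≤ ord L₀ ⇒ L.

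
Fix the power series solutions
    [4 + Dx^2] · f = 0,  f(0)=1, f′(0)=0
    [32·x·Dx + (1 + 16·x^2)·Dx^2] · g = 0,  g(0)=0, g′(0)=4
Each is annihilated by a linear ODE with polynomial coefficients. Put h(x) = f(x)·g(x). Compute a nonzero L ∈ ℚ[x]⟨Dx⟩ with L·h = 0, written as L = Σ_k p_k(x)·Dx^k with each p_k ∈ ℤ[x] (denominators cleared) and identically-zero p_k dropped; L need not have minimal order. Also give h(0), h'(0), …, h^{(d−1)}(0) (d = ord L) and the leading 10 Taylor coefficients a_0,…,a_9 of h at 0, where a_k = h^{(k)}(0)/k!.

L = (1360 + 60416·x^2 + 106496·x^4 + 262144·x^6 + 1048576·x^8) + (2304·x + 45056·x^3 + 196608·x^5 + 1048576·x^7)·Dx + (360 + 15872·x^2 + 36864·x^4 + 131072·x^6 + 524288·x^8)·Dx^2 + (576·x + 11264·x^3 + 49152·x^5 + 262144·x^7)·Dx^3 + (5 + 192·x^2 + 2560·x^4 + 16384·x^6 + 65536·x^8)·Dx^4  (order 4).
h: a_k = 0, 4, 0, -88/3, 0, 3752/15, 0, -870896/315, 0, 6415928/189, …
ICs: h(0) = 0, h′(0) = 4, h′′(0) = 0, h′′′(0) = -176.

f: a_k = 1, 0, -2, 0, 2/3, 0, -4/45, 0, 2/315, 0, …
g: a_k = 0, 4, 0, -64/3, 0, 1024/5, 0, -16384/7, 0, 262144/9, …
h₀=f·g: eliminate ⇒ L₀, order ≤ 2·2.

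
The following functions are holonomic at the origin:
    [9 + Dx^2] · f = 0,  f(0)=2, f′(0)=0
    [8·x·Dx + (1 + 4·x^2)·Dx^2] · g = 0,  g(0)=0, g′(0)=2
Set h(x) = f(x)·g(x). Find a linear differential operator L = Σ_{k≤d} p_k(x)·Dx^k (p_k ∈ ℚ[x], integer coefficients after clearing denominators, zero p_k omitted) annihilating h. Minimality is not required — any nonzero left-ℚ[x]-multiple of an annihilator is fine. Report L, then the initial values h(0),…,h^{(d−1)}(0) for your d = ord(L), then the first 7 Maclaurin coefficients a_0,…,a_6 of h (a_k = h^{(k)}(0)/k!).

f: a_k = 2, 0, -9, 0, 27/4, 0, -81/40, …
g: a_k = 0, 2, 0, -8/3, 0, 32/5, 0, …
L₀ := L_f ⊗_s L_g (sym. prod.), ord ≤ 4.
L = (2925 + 31536·x^2 + 95904·x^4 + 186624·x^6 + 186624·x^8) + (2448·x + 20160·x^3 + 62208·x^5 + 82944·x^7)·Dx + (442 + 5088·x^2 + 19008·x^4 + 41472·x^6 + 41472·x^8)·Dx^2 + (272·x + 2240·x^3 + 6912·x^5 + 9216·x^7)·Dx^3 + (13 + 176·x^2 + 928·x^4 + 2304·x^6 + 2304·x^8)·Dx^4  (order 4).
h: a_k = 0, 4, 0, -70/3, 0, 503/10, 0, …
ICs: h(0) = 0, h′(0) = 4, h′′(0) = 0, h′′′(0) = -140.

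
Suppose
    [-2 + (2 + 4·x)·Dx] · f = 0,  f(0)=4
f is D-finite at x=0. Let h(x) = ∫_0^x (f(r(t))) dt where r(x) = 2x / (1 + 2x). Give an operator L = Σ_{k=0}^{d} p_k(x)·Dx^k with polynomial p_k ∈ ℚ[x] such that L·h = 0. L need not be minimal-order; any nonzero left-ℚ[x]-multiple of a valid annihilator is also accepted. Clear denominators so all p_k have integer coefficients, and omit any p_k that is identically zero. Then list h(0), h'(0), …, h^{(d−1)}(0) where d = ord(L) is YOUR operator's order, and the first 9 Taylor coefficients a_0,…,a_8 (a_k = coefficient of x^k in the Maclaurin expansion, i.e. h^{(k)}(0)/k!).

L = -2·Dx + (1 + 8·x + 12·x^2)·Dx^2  (order 2).
h: a_k = 0, 4, 4, -8, 20, -296/5, 200, -5232/7, 3012, …
ICs: h(0) = 0, h′(0) = 4.

f: a_k = 4, 4, -2, 2, -5/2, 7/2, -21/4, 33/4, -429/32, …
L₀ from L_f via x↦r, Dx↦r'^{-1}Dx.
∫: right-multiply L₀ by Dx.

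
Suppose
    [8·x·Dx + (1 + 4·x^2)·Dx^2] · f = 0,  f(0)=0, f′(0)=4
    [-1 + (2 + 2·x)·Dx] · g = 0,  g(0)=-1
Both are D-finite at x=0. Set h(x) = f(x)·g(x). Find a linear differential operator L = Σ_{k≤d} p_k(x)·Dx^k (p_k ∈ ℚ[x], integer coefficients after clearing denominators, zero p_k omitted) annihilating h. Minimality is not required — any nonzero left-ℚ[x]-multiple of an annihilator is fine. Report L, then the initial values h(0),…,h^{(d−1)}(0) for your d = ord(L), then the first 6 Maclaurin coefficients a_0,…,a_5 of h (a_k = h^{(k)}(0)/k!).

f: a_k = 0, 4, 0, -16/3, 0, 64/5, …
g: a_k = -1, -1/2, 1/8, -1/16, 5/128, -7/256, …
h₀=f·g: eliminate ⇒ L₀, order ≤ 2·1.
L = (3 - 16·x - 4·x^2) + (-4 + 28·x + 48·x^2 + 16·x^3)·Dx + (4 + 8·x + 20·x^2 + 32·x^3 + 16·x^4)·Dx^2  (order 2).
h: a_k = 0, -4, -2, 35/6, 29/12, -6389/480, …
ICs: h(0) = 0, h′(0) = -4.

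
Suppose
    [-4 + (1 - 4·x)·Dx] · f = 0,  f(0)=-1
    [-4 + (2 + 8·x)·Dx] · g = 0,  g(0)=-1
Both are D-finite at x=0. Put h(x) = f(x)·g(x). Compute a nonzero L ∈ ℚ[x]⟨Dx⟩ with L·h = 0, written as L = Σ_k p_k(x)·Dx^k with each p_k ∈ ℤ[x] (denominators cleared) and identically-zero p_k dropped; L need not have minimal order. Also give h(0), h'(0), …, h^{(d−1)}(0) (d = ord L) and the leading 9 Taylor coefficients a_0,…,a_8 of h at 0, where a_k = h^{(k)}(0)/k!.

L = (6 + 8·x) + (-1 + 16·x^2)·Dx  (order 1).
h: a_k = 1, 6, 22, 92, 358, 1460, 5756, 23288, 92294, …
ICs: h(0) = 1.

f: a_k = -1, -4, -16, -64, -256, -1024, -4096, -16384, -65536, …
g: a_k = -1, -2, 2, -4, 10, -28, 84, -264, 858, …
Product ⇒ symmetric product L₀, ord ≤ 1.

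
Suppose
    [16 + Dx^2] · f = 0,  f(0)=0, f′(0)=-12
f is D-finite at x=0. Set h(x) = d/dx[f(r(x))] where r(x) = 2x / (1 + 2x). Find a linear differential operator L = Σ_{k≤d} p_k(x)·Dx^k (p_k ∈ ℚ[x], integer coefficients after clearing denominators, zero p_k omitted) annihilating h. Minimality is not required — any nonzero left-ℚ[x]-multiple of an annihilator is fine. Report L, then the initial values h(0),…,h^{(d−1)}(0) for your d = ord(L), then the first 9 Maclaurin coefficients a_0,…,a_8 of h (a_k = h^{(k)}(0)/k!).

f: a_k = 0, -12, 0, 32, 0, -128/5, 0, 1024/105, 0, …
L₀ from L_f via x↦r, Dx↦r'^{-1}Dx.
h=h₀': d/dx-closure on L₀ ⇒ L.
L = (88 + 96·x + 96·x^2) + (12 + 72·x + 144·x^2 + 96·x^3)·Dx + (1 + 8·x + 24·x^2 + 32·x^3 + 16·x^4)·Dx^2  (order 2).
h: a_k = -24, 96, 480, -5376, 24704, -69120, 1260032/15, 5152768/15, -61650944/21, …
ICs: h(0) = -24, h′(0) = 96.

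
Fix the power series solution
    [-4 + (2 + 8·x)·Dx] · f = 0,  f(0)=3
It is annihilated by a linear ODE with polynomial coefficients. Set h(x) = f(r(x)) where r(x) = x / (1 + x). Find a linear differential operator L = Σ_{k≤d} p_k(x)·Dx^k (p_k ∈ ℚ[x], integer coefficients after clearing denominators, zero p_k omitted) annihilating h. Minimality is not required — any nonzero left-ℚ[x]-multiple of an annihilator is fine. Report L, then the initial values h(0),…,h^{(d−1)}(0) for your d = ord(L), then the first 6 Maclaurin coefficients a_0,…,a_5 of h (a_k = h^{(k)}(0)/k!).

f: a_k = 3, 6, -6, 12, -30, 84, …
Change of var in L_f (x↦r) gives L₀.
L = -2 + (1 + 6·x + 5·x^2)·Dx  (order 1).
h: a_k = 3, 6, -12, 30, -90, 306, …
ICs: h(0) = 3.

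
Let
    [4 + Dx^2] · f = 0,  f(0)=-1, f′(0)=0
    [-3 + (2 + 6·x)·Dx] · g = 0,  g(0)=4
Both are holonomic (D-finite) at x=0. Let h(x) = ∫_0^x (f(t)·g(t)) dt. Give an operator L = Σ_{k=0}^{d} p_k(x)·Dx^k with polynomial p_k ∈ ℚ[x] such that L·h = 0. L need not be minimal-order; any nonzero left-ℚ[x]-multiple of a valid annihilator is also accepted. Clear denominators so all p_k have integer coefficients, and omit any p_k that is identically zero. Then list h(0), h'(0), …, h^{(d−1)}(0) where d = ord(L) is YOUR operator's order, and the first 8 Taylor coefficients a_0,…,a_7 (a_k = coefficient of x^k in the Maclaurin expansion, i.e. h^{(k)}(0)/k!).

L = (43 + 96·x + 144·x^2)·Dx + (-12 - 36·x)·Dx^2 + (4 + 24·x + 36·x^2)·Dx^3  (order 3).
h: a_k = 0, -4, -3, 25/6, 21/16, 19/96, -1093/384, 435961/80640, …
ICs: h(0) = 0, h′(0) = -4, h′′(0) = -6.

f: a_k = -1, 0, 2, 0, -2/3, 0, 4/45, 0, …
g: a_k = 4, 6, -9/2, 27/4, -405/32, 1701/64, -15309/256, 72171/512, …
h₀=f·g: eliminate ⇒ L₀, order ≤ 2·1.
h=∫h₀ ⇒ L = L₀·Dx.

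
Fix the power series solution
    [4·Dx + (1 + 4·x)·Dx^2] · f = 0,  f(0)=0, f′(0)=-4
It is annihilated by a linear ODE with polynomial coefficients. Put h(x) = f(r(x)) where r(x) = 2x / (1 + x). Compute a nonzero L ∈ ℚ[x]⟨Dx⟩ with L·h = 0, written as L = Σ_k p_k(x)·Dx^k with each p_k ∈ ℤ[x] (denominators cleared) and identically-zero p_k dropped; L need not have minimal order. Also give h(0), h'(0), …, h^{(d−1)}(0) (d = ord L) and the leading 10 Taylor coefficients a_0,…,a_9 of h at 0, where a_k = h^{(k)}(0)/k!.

f: a_k = 0, -4, 8, -64/3, 64, -1024/5, 2048/3, -16384/7, 8192, -262144/9, …
h₀=f(r): pull back L_f along r ⇒ L₀.
L = (10 + 18·x)·Dx + (1 + 10·x + 9·x^2)·Dx^2  (order 2).
h: a_k = 0, -8, 40, -728/3, 1640, -59048/5, 265720/3, -4782968/7, 5380840, -387420488/9, …
ICs: h(0) = 0, h′(0) = -8.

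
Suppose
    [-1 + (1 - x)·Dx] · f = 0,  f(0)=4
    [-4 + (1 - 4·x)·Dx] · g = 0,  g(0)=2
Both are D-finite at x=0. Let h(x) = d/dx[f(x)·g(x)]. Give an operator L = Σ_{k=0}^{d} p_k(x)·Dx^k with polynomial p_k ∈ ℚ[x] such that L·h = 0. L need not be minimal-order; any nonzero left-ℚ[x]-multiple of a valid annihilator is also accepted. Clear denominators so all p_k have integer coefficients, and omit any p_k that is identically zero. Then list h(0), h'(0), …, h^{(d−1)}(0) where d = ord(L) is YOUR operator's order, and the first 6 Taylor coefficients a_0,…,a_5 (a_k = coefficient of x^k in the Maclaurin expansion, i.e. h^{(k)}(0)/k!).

f: a_k = 4, 4, 4, 4, 4, 4, …
g: a_k = 2, 8, 32, 128, 512, 2048, …
h₀=f·g: eliminate ⇒ L₀, order ≤ 1·1.
h=h₀': d/dx-closure on L₀ ⇒ L.
L = (42 - 120·x + 96·x^2) + (-5 + 33·x - 60·x^2 + 32·x^3)·Dx  (order 1).
h: a_k = 40, 336, 2040, 10912, 54600, 262128, …
ICs: h(0) = 40.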